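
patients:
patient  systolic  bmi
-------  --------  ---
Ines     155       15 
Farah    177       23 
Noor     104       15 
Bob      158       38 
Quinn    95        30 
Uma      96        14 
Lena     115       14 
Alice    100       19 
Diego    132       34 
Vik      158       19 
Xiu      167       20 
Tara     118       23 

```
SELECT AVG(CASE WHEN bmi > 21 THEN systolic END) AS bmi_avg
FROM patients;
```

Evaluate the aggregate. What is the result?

136

patient=Ines: ✗
patient=Farah: ✓ → 177
patient=Noor: ✗
patient=Bob: ✓ → 158
patient=Quinn: ✓ → 95
patient=Uma: ✗
patient=Lena: ✗
patient=Alice: ✗
patient=Diego: ✓ → 132
patient=Vik: ✗
patient=Xiu: ✗
patient=Tara: ✓ → 118
bmi_avg = (177 + 158 + 95 + 132 + 118) / 5 = 136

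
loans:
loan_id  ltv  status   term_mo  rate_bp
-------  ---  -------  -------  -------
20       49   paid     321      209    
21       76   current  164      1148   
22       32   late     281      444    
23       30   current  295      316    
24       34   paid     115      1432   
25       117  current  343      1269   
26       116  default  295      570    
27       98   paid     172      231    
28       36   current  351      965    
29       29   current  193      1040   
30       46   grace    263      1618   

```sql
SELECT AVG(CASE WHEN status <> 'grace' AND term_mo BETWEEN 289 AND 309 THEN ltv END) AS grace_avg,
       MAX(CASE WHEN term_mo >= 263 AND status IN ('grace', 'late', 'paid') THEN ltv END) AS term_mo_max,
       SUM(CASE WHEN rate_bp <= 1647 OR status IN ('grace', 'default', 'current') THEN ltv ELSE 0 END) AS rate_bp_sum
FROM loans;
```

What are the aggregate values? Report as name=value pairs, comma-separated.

grace_avg=73, term_mo_max=49, rate_bp_sum=663

[grace_avg: status <> 'grace' AND term_mo BETWEEN 289 AND 309]
loan_id=20: ✗
loan_id=21: ✗
loan_id=22: ✗
loan_id=23: ✓ → 30
loan_id=24: ✗
loan_id=25: ✗
loan_id=26: ✓ → 116
loan_id=27: ✗
loan_id=28: ✗
loan_id=29: ✗
loan_id=30: ✗
grace_avg = (30 + 116) / 2 = 73
—
[term_mo_max: term_mo >= 263 AND status IN ('grace', 'late', 'paid')]
loan_id=20: ✓ → 49
loan_id=21: ✗
loan_id=22: ✓ → 32
loan_id=23: ✗
loan_id=24: ✗
loan_id=25: ✗
loan_id=26: ✗
loan_id=27: ✗
loan_id=28: ✗
loan_id=29: ✗
loan_id=30: ✓ → 46
term_mo_max = MAX(49, 32, 46) = 49
—
[rate_bp_sum: rate_bp <= 1647 OR status IN ('grace', 'default', 'current')]
loan_id=20: ✓ → 49
loan_id=21: ✓ → 76
loan_id=22: ✓ → 32
loan_id=23: ✓ → 30
loan_id=24: ✓ → 34
loan_id=25: ✓ → 117
loan_id=26: ✓ → 116
loan_id=27: ✓ → 98
loan_id=28: ✓ → 36
loan_id=29: ✓ → 29
loan_id=30: ✓ → 46
rate_bp_sum = 49 + 76 + 32 + 30 + 34 + 117 + 116 + 98 + 36 + 29 + 46 = 663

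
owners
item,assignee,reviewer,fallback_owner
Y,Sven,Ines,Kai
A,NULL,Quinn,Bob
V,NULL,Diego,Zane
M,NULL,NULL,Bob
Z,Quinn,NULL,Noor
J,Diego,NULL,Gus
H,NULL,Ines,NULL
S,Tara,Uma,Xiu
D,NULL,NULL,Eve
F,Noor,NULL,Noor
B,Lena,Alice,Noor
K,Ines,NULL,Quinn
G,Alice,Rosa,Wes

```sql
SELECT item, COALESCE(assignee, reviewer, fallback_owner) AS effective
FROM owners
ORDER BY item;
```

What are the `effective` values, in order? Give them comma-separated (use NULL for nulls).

item=A: assignee=NULL, reviewer=Quinn → Quinn
item=B: assignee=Lena → Lena
item=D: assignee=NULL, reviewer=NULL, fallback_owner=Eve → Eve
item=F: assignee=Noor → Noor
item=G: assignee=Alice → Alice
item=H: assignee=NULL, reviewer=Ines → Ines
item=J: assignee=Diego → Diego
item=K: assignee=Ines → Ines
item=M: assignee=NULL, reviewer=NULL, fallback_owner=Bob → Bob
item=S: assignee=Tara → Tara
item=V: assignee=NULL, reviewer=Diego → Diego
item=Y: assignee=Sven → Sven
item=Z: assignee=Quinn → Quinn

Quinn, Lena, Eve, Noor, Alice, Ines, Diego, Ines, Bob, Tara, Diego, Sven, Quinn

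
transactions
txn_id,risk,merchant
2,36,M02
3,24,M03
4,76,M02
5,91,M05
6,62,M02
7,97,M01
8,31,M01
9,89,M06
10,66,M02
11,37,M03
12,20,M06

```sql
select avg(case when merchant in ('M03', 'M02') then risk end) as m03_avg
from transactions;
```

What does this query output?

50.1666666667

txn_id=2: ✓ → 36
txn_id=3: ✓ → 24
txn_id=4: ✓ → 76
txn_id=5: ✗
txn_id=6: ✓ → 62
txn_id=7: ✗
txn_id=8: ✗
txn_id=9: ✗
txn_id=10: ✓ → 66
txn_id=11: ✓ → 37
txn_id=12: ✗
m03_avg = (36 + 24 + 76 + 62 + 66 + 37) / 6 = 50.1666666667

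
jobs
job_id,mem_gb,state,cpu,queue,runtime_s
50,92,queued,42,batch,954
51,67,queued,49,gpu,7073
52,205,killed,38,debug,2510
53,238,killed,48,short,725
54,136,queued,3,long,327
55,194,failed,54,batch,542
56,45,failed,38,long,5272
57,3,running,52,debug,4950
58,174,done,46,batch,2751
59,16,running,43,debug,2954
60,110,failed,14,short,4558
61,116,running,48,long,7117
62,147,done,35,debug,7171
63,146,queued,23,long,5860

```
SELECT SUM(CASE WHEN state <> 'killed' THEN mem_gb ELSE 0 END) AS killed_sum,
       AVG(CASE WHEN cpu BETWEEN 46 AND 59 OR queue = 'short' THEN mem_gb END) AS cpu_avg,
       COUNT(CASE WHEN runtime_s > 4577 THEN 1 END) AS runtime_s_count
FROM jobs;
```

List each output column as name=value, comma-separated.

killed_sum=1246, cpu_avg=128.8571428571, runtime_s_count=6

[killed_sum: state <> 'killed']
job_id=50: ✓ → 92
job_id=51: ✓ → 67
job_id=52: ✗
job_id=53: ✗
job_id=54: ✓ → 136
job_id=55: ✓ → 194
job_id=56: ✓ → 45
job_id=57: ✓ → 3
job_id=58: ✓ → 174
job_id=59: ✓ → 16
job_id=60: ✓ → 110
job_id=61: ✓ → 116
job_id=62: ✓ → 147
job_id=63: ✓ → 146
killed_sum = 92 + 67 + 136 + 194 + 45 + 3 + 174 + 16 + 110 + 116 + 147 + 146 = 1246
—
[cpu_avg: cpu BETWEEN 46 AND 59 OR queue = 'short']
job_id=50: ✗
job_id=51: ✓ → 67
job_id=52: ✗
job_id=53: ✓ → 238
job_id=54: ✗
job_id=55: ✓ → 194
job_id=56: ✗
job_id=57: ✓ → 3
job_id=58: ✓ → 174
job_id=59: ✗
job_id=60: ✓ → 110
job_id=61: ✓ → 116
job_id=62: ✗
job_id=63: ✗
cpu_avg = (67 + 238 + 194 + 3 + 174 + 110 + 116) / 7 = 128.8571428571
—
[runtime_s_count: runtime_s > 4577]
job_id=50: ✗
job_id=51: ✓ → 1
job_id=52: ✗
job_id=53: ✗
job_id=54: ✗
job_id=55: ✗
job_id=56: ✓ → 1
job_id=57: ✓ → 1
job_id=58: ✗
job_id=59: ✗
job_id=60: ✗
job_id=61: ✓ → 1
job_id=62: ✓ → 1
job_id=63: ✓ → 1
runtime_s_count = COUNT(1, 1, 1, 1, 1, 1) = 6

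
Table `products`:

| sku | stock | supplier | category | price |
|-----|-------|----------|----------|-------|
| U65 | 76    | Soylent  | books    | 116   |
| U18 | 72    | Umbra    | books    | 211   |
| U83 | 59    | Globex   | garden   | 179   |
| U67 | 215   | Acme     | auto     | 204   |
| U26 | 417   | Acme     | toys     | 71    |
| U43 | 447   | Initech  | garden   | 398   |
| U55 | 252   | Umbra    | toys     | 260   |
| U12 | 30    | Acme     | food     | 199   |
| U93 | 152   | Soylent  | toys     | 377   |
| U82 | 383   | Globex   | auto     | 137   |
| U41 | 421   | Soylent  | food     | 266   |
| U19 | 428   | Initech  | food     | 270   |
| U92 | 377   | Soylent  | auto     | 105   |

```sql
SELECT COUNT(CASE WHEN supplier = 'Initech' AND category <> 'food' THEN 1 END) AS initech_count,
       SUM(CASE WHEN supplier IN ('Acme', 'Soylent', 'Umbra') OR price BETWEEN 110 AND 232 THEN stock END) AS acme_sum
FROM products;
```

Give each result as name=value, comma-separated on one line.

initech_count=1, acme_sum=2454

[initech_count: supplier = 'Initech' AND category <> 'food']
sku=U65: ✗
sku=U18: ✗
sku=U83: ✗
sku=U67: ✗
sku=U26: ✗
sku=U43: ✓ → 1
sku=U55: ✗
sku=U12: ✗
sku=U93: ✗
sku=U82: ✗
sku=U41: ✗
sku=U19: ✗
sku=U92: ✗
initech_count = COUNT(1) = 1
—
[acme_sum: supplier IN ('Acme', 'Soylent', 'Umbra') OR price BETWEEN 110 AND 232]
sku=U65: ✓ → 76
sku=U18: ✓ → 72
sku=U83: ✓ → 59
sku=U67: ✓ → 215
sku=U26: ✓ → 417
sku=U43: ✗
sku=U55: ✓ → 252
sku=U12: ✓ → 30
sku=U93: ✓ → 152
sku=U82: ✓ → 383
sku=U41: ✓ → 421
sku=U19: ✗
sku=U92: ✓ → 377
acme_sum = 76 + 72 + 59 + 215 + 417 + 252 + 30 + 152 + 383 + 421 + 377 = 2454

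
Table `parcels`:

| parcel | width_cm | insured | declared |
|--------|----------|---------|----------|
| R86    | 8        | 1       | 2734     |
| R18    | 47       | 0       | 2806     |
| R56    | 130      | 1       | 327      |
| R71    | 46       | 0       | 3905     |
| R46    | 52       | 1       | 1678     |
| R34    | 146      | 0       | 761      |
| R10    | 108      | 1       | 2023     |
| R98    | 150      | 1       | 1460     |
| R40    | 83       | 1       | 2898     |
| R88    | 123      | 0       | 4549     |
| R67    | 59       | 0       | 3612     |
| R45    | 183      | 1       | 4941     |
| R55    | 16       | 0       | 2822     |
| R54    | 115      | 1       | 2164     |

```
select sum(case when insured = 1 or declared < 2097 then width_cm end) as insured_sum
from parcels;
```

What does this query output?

parcel=R86: ✓ → 8
parcel=R18: ✗
parcel=R56: ✓ → 130
parcel=R71: ✗
parcel=R46: ✓ → 52
parcel=R34: ✓ → 146
parcel=R10: ✓ → 108
parcel=R98: ✓ → 150
parcel=R40: ✓ → 83
parcel=R88: ✗
parcel=R67: ✗
parcel=R45: ✓ → 183
parcel=R55: ✗
parcel=R54: ✓ → 115
insured_sum = 8 + 130 + 52 + 146 + 108 + 150 + 83 + 183 + 115 = 975

975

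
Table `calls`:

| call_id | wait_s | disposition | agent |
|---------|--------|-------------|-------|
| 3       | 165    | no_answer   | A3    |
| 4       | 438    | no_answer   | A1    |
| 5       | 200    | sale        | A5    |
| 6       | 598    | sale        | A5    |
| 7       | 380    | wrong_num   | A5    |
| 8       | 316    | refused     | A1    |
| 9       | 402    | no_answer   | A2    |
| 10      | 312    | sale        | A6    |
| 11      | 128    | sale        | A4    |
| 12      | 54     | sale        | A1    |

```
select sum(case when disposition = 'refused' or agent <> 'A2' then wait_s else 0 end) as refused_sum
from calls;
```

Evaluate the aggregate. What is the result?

2591

call_id=3: ✓ → 165
call_id=4: ✓ → 438
call_id=5: ✓ → 200
call_id=6: ✓ → 598
call_id=7: ✓ → 380
call_id=8: ✓ → 316
call_id=9: ✗
call_id=10: ✓ → 312
call_id=11: ✓ → 128
call_id=12: ✓ → 54
refused_sum = 165 + 438 + 200 + 598 + 380 + 316 + 312 + 128 + 54 = 2591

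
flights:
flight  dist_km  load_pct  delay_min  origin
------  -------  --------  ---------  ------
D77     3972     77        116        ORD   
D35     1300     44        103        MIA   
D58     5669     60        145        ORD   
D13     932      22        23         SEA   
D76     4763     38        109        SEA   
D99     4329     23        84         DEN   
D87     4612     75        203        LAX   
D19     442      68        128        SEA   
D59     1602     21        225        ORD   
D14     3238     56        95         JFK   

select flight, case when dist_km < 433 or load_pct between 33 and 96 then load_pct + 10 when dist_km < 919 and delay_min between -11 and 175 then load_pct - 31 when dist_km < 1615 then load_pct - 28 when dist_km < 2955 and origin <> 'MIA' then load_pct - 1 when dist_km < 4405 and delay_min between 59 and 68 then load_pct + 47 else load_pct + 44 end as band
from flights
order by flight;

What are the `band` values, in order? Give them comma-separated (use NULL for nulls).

flight=D13: dist_km < 1615 → -6
flight=D14: dist_km < 433 or load_pct between 33 and 96 → 66
flight=D19: dist_km < 433 or load_pct between 33 and 96 → 78
flight=D35: dist_km < 433 or load_pct between 33 and 96 → 54
flight=D58: dist_km < 433 or load_pct between 33 and 96 → 70
flight=D59: dist_km < 1615 → -7
flight=D76: dist_km < 433 or load_pct between 33 and 96 → 48
flight=D77: dist_km < 433 or load_pct between 33 and 96 → 87
flight=D87: dist_km < 433 or load_pct between 33 and 96 → 85
flight=D99: ELSE → 67

-6, 66, 78, 54, 70, -7, 48, 87, 85, 67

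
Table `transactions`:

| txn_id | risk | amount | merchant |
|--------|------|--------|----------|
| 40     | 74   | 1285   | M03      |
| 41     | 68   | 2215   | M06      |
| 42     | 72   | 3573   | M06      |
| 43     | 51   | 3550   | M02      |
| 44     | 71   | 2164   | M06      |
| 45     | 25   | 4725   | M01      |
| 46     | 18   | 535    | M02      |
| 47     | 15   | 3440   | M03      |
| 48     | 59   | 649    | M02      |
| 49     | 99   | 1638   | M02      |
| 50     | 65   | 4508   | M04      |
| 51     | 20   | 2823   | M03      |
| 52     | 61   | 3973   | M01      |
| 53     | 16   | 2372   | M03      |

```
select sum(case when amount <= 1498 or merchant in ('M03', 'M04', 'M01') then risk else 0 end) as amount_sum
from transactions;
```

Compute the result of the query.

txn_id=40: ✓ → 74
txn_id=41: ✗
txn_id=42: ✗
txn_id=43: ✗
txn_id=44: ✗
txn_id=45: ✓ → 25
txn_id=46: ✓ → 18
txn_id=47: ✓ → 15
txn_id=48: ✓ → 59
txn_id=49: ✗
txn_id=50: ✓ → 65
txn_id=51: ✓ → 20
txn_id=52: ✓ → 61
txn_id=53: ✓ → 16
amount_sum = 74 + 25 + 18 + 15 + 59 + 65 + 20 + 61 + 16 = 353

353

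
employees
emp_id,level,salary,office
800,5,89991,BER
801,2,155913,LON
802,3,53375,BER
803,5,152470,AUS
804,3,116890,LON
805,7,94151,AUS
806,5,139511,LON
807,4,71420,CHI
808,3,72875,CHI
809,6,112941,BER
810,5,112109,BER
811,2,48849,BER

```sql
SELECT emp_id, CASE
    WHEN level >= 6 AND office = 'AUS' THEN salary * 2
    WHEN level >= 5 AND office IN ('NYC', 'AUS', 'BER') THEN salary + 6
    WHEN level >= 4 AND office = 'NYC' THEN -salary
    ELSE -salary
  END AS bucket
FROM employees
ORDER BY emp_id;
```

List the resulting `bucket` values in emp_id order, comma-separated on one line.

emp_id=800: level >= 5 AND office IN ('NYC', 'AUS', 'BER') → 89997
emp_id=801: ELSE → -155913
emp_id=802: ELSE → -53375
emp_id=803: level >= 5 AND office IN ('NYC', 'AUS', 'BER') → 152476
emp_id=804: ELSE → -116890
emp_id=805: level >= 6 AND office = 'AUS' → 188302
emp_id=806: ELSE → -139511
emp_id=807: ELSE → -71420
emp_id=808: ELSE → -72875
emp_id=809: level >= 5 AND office IN ('NYC', 'AUS', 'BER') → 112947
emp_id=810: level >= 5 AND office IN ('NYC', 'AUS', 'BER') → 112115
emp_id=811: ELSE → -48849

89997, -155913, -53375, 152476, -116890, 188302, -139511, -71420, -72875, 112947, 112115, -48849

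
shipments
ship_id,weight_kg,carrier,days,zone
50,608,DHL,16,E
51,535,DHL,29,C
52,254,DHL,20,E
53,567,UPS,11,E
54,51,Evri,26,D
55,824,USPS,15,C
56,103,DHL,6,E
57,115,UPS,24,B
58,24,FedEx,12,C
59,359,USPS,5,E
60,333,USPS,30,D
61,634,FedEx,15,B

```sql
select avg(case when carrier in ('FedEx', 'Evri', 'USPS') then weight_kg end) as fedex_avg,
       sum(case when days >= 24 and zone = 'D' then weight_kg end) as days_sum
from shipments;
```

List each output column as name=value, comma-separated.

[fedex_avg: carrier in ('FedEx', 'Evri', 'USPS')]
ship_id=50: ✗
ship_id=51: ✗
ship_id=52: ✗
ship_id=53: ✗
ship_id=54: ✓ → 51
ship_id=55: ✓ → 824
ship_id=56: ✗
ship_id=57: ✗
ship_id=58: ✓ → 24
ship_id=59: ✓ → 359
ship_id=60: ✓ → 333
ship_id=61: ✓ → 634
fedex_avg = (51 + 824 + 24 + 359 + 333 + 634) / 6 = 370.8333333333
—
[days_sum: days >= 24 and zone = 'D']
ship_id=50: ✗
ship_id=51: ✗
ship_id=52: ✗
ship_id=53: ✗
ship_id=54: ✓ → 51
ship_id=55: ✗
ship_id=56: ✗
ship_id=57: ✗
ship_id=58: ✗
ship_id=59: ✗
ship_id=60: ✓ → 333
ship_id=61: ✗
days_sum = 51 + 333 = 384

fedex_avg=370.8333333333, days_sum=384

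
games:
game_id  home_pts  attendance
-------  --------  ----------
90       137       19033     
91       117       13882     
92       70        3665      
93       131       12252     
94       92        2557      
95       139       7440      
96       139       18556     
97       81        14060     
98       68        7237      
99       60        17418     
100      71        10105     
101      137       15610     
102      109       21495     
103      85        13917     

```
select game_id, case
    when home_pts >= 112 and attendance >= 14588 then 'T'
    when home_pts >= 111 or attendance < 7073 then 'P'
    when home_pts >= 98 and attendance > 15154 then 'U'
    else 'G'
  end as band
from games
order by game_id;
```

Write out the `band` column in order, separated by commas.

T, P, P, P, P, P, T, G, G, G, G, T, U, G

game_id=90: home_pts >= 112 and attendance >= 14588 → T
game_id=91: home_pts >= 111 or attendance < 7073 → P
game_id=92: home_pts >= 111 or attendance < 7073 → P
game_id=93: home_pts >= 111 or attendance < 7073 → P
game_id=94: home_pts >= 111 or attendance < 7073 → P
game_id=95: home_pts >= 111 or attendance < 7073 → P
game_id=96: home_pts >= 112 and attendance >= 14588 → T
game_id=97: ELSE → G
game_id=98: ELSE → G
game_id=99: ELSE → G
game_id=100: ELSE → G
game_id=101: home_pts >= 112 and attendance >= 14588 → T
game_id=102: home_pts >= 98 and attendance > 15154 → U
game_id=103: ELSE → G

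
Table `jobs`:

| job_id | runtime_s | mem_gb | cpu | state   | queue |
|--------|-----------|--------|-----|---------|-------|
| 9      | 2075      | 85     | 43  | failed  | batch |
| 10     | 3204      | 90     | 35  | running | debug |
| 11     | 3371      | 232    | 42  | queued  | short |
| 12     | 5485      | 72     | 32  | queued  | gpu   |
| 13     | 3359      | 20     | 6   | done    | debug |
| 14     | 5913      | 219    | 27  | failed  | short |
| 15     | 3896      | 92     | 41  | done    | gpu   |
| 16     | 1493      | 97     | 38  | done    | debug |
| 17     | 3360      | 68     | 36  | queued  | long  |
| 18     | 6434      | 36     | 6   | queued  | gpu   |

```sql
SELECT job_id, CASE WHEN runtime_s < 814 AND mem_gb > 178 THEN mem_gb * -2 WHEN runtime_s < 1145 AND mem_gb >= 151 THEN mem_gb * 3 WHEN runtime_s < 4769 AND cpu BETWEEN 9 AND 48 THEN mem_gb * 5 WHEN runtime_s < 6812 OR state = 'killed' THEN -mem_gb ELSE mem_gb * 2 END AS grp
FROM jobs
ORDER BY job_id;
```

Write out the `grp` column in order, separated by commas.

job_id=9: runtime_s < 4769 AND cpu BETWEEN 9 AND 48 → 425
job_id=10: runtime_s < 4769 AND cpu BETWEEN 9 AND 48 → 450
job_id=11: runtime_s < 4769 AND cpu BETWEEN 9 AND 48 → 1160
job_id=12: runtime_s < 6812 OR state = 'killed' → -72
job_id=13: runtime_s < 6812 OR state = 'killed' → -20
job_id=14: runtime_s < 6812 OR state = 'killed' → -219
job_id=15: runtime_s < 4769 AND cpu BETWEEN 9 AND 48 → 460
job_id=16: runtime_s < 4769 AND cpu BETWEEN 9 AND 48 → 485
job_id=17: runtime_s < 4769 AND cpu BETWEEN 9 AND 48 → 340
job_id=18: runtime_s < 6812 OR state = 'killed' → -36

425, 450, 1160, -72, -20, -219, 460, 485, 340, -36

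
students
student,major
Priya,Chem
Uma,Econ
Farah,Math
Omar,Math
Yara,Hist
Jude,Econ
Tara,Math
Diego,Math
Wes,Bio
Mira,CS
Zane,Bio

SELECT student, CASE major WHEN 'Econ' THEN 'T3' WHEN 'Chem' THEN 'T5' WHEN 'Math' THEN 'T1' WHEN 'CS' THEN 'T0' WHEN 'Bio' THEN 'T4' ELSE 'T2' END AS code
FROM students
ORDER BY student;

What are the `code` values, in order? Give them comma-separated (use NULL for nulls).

student=Diego: major='Math' → T1
student=Farah: major='Math' → T1
student=Jude: major='Econ' → T3
student=Mira: major='CS' → T0
student=Omar: major='Math' → T1
student=Priya: major='Chem' → T5
student=Tara: major='Math' → T1
student=Uma: major='Econ' → T3
student=Wes: major='Bio' → T4
student=Yara: ELSE → T2
student=Zane: major='Bio' → T4

T1, T1, T3, T0, T1, T5, T1, T3, T4, T2, T4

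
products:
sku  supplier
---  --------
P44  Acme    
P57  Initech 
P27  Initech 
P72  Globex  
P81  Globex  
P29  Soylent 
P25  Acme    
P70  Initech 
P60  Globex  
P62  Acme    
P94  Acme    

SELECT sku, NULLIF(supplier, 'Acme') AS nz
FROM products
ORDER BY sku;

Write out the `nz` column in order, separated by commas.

sku=P25: supplier=Acme vs Acme: equal → NULL
sku=P27: supplier=Initech vs Acme: differ → Initech
sku=P29: supplier=Soylent vs Acme: differ → Soylent
sku=P44: supplier=Acme vs Acme: equal → NULL
sku=P57: supplier=Initech vs Acme: differ → Initech
sku=P60: supplier=Globex vs Acme: differ → Globex
sku=P62: supplier=Acme vs Acme: equal → NULL
sku=P70: supplier=Initech vs Acme: differ → Initech
sku=P72: supplier=Globex vs Acme: differ → Globex
sku=P81: supplier=Globex vs Acme: differ → Globex
sku=P94: supplier=Acme vs Acme: equal → NULL

NULL, Initech, Soylent, NULL, Initech, Globex, NULL, Initech, Globex, Globex, NULL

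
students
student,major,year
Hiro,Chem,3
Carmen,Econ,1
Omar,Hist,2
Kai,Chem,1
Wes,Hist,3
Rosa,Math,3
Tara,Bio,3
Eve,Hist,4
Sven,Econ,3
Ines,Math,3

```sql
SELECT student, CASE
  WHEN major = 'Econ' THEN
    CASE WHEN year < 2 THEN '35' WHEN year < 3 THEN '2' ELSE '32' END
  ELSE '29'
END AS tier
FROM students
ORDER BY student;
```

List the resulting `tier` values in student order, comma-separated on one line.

35, 29, 29, 29, 29, 29, 29, 32, 29, 29

student=Carmen: major='Econ' → inner[year < 2] → 35
student=Eve: major='Hist' → outer ELSE → 29
student=Hiro: major='Chem' → outer ELSE → 29
student=Ines: major='Math' → outer ELSE → 29
student=Kai: major='Chem' → outer ELSE → 29
student=Omar: major='Hist' → outer ELSE → 29
student=Rosa: major='Math' → outer ELSE → 29
student=Sven: major='Econ' → inner[ELSE] → 32
student=Tara: major='Bio' → outer ELSE → 29
student=Wes: major='Hist' → outer ELSE → 29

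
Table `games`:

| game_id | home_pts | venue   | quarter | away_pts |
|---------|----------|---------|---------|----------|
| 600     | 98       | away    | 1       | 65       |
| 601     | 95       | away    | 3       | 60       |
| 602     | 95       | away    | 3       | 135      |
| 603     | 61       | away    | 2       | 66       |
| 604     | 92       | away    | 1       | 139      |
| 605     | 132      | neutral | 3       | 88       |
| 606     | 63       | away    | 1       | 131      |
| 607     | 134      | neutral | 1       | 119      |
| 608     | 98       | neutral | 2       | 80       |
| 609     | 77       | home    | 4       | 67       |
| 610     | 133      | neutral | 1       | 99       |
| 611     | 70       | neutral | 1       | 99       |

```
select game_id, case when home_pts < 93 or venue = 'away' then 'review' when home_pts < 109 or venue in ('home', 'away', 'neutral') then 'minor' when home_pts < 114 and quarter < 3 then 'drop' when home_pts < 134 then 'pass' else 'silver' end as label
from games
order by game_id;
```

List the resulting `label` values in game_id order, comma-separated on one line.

game_id=600: home_pts < 93 or venue = 'away' → review
game_id=601: home_pts < 93 or venue = 'away' → review
game_id=602: home_pts < 93 or venue = 'away' → review
game_id=603: home_pts < 93 or venue = 'away' → review
game_id=604: home_pts < 93 or venue = 'away' → review
game_id=605: home_pts < 109 or venue in ('home', 'away', 'neutral') → minor
game_id=606: home_pts < 93 or venue = 'away' → review
game_id=607: home_pts < 109 or venue in ('home', 'away', 'neutral') → minor
game_id=608: home_pts < 109 or venue in ('home', 'away', 'neutral') → minor
game_id=609: home_pts < 93 or venue = 'away' → review
game_id=610: home_pts < 109 or venue in ('home', 'away', 'neutral') → minor
game_id=611: home_pts < 93 or venue = 'away' → review

review, review, review, review, review, minor, review, minor, minor, review, minor, review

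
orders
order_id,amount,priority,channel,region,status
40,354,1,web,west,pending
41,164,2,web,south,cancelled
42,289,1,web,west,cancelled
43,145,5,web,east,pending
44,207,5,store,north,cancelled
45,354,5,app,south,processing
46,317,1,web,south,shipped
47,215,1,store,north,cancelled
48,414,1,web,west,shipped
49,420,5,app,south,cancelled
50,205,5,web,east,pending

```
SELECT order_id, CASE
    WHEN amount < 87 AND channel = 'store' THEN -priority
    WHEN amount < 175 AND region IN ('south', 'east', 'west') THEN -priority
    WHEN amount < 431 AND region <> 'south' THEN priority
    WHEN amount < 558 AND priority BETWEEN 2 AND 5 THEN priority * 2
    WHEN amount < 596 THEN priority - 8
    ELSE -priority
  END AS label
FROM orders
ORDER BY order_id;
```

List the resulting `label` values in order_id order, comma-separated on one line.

1, -2, 1, -5, 5, 10, -7, 1, 1, 10, 5

order_id=40: amount < 431 AND region <> 'south' → 1
order_id=41: amount < 175 AND region IN ('south', 'east', 'west') → -2
order_id=42: amount < 431 AND region <> 'south' → 1
order_id=43: amount < 175 AND region IN ('south', 'east', 'west') → -5
order_id=44: amount < 431 AND region <> 'south' → 5
order_id=45: amount < 558 AND priority BETWEEN 2 AND 5 → 10
order_id=46: amount < 596 → -7
order_id=47: amount < 431 AND region <> 'south' → 1
order_id=48: amount < 431 AND region <> 'south' → 1
order_id=49: amount < 558 AND priority BETWEEN 2 AND 5 → 10
order_id=50: amount < 431 AND region <> 'south' → 5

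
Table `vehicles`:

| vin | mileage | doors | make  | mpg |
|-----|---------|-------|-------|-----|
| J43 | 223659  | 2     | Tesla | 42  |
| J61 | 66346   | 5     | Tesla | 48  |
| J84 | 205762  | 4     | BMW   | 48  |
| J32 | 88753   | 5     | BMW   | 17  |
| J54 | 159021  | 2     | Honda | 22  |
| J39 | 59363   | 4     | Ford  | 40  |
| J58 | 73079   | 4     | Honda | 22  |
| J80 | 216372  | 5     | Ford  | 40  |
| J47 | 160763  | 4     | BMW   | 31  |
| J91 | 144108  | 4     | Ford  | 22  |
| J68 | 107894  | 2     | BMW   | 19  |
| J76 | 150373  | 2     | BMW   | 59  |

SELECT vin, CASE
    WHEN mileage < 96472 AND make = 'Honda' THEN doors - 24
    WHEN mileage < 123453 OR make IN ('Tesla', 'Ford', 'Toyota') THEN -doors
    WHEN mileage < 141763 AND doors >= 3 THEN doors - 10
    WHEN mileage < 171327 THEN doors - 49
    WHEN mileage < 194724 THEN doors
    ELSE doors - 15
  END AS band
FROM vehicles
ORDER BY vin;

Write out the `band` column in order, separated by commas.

vin=J32: mileage < 123453 OR make IN ('Tesla', 'Ford', 'Toyota') → -5
vin=J39: mileage < 123453 OR make IN ('Tesla', 'Ford', 'Toyota') → -4
vin=J43: mileage < 123453 OR make IN ('Tesla', 'Ford', 'Toyota') → -2
vin=J47: mileage < 171327 → -45
vin=J54: mileage < 171327 → -47
vin=J58: mileage < 96472 AND make = 'Honda' → -20
vin=J61: mileage < 123453 OR make IN ('Tesla', 'Ford', 'Toyota') → -5
vin=J68: mileage < 123453 OR make IN ('Tesla', 'Ford', 'Toyota') → -2
vin=J76: mileage < 171327 → -47
vin=J80: mileage < 123453 OR make IN ('Tesla', 'Ford', 'Toyota') → -5
vin=J84: ELSE → -11
vin=J91: mileage < 123453 OR make IN ('Tesla', 'Ford', 'Toyota') → -4

-5, -4, -2, -45, -47, -20, -5, -2, -47, -5, -11, -4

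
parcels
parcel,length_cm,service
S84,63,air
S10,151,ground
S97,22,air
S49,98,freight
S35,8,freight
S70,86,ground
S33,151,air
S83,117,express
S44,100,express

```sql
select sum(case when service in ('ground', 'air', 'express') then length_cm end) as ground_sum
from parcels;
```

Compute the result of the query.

parcel=S84: ✓ → 63
parcel=S10: ✓ → 151
parcel=S97: ✓ → 22
parcel=S49: ✗
parcel=S35: ✗
parcel=S70: ✓ → 86
parcel=S33: ✓ → 151
parcel=S83: ✓ → 117
parcel=S44: ✓ → 100
ground_sum = 63 + 151 + 22 + 86 + 151 + 117 + 100 = 690

690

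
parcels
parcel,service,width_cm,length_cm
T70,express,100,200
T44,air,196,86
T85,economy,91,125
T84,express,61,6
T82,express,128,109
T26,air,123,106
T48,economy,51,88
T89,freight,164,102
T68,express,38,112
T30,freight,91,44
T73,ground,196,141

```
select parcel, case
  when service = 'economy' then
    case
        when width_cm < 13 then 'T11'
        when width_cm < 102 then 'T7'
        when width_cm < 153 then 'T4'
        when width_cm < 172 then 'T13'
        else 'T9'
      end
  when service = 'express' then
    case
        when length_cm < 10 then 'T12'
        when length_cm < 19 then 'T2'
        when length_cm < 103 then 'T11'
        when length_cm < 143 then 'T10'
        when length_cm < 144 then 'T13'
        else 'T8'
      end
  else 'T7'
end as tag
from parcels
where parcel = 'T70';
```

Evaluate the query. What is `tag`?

parcel = T70: service=express, width_cm=100, length_cm=200.
service='express' → inner[ELSE] → T8

T8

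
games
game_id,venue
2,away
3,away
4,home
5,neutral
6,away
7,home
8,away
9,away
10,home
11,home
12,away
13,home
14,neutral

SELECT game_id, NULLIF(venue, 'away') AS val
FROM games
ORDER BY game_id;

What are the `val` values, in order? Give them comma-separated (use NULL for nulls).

game_id=2: venue=away vs away: equal → NULL
game_id=3: venue=away vs away: equal → NULL
game_id=4: venue=home vs away: differ → home
game_id=5: venue=neutral vs away: differ → neutral
game_id=6: venue=away vs away: equal → NULL
game_id=7: venue=home vs away: differ → home
game_id=8: venue=away vs away: equal → NULL
game_id=9: venue=away vs away: equal → NULL
game_id=10: venue=home vs away: differ → home
game_id=11: venue=home vs away: differ → home
game_id=12: venue=away vs away: equal → NULL
game_id=13: venue=home vs away: differ → home
game_id=14: venue=neutral vs away: differ → neutral

NULL, NULL, home, neutral, NULL, home, NULL, NULL, home, home, NULL, home, neutral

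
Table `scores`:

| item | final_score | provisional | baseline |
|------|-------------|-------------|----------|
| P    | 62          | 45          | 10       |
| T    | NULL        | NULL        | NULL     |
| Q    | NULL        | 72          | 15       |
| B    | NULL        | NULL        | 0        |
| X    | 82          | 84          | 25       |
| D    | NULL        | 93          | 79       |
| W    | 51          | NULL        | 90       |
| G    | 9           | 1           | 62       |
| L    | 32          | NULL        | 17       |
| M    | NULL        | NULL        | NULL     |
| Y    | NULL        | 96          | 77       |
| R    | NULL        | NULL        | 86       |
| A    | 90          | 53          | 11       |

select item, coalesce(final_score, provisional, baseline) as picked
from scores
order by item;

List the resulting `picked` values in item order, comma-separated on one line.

90, 0, 93, 9, 32, NULL, 62, 72, 86, NULL, 51, 82, 96

item=A: final_score=90 → 90
item=B: final_score=NULL, provisional=NULL, baseline=0 → 0
item=D: final_score=NULL, provisional=93 → 93
item=G: final_score=9 → 9
item=L: final_score=32 → 32
item=M: final_score=NULL, provisional=NULL, baseline=NULL (all NULL) → NULL
item=P: final_score=62 → 62
item=Q: final_score=NULL, provisional=72 → 72
item=R: final_score=NULL, provisional=NULL, baseline=86 → 86
item=T: final_score=NULL, provisional=NULL, baseline=NULL (all NULL) → NULL
item=W: final_score=51 → 51
item=X: final_score=82 → 82
item=Y: final_score=NULL, provisional=96 → 96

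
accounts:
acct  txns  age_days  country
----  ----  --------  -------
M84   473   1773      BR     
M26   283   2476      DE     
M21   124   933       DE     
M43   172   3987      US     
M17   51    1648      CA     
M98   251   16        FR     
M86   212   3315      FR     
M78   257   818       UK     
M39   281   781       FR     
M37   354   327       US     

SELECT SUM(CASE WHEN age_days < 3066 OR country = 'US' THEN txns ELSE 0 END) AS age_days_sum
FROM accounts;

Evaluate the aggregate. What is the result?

2246

acct=M84: ✓ → 473
acct=M26: ✓ → 283
acct=M21: ✓ → 124
acct=M43: ✓ → 172
acct=M17: ✓ → 51
acct=M98: ✓ → 251
acct=M86: ✗
acct=M78: ✓ → 257
acct=M39: ✓ → 281
acct=M37: ✓ → 354
age_days_sum = 473 + 283 + 124 + 172 + 51 + 251 + 257 + 281 + 354 = 2246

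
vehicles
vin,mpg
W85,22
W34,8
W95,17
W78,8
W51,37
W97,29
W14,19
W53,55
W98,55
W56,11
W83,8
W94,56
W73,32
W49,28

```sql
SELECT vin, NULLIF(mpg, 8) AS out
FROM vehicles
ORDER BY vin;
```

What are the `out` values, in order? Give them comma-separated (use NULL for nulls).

19, NULL, 28, 37, 55, 11, 32, NULL, NULL, 22, 56, 17, 29, 55

vin=W14: mpg=19 vs 8: differ → 19
vin=W34: mpg=8 vs 8: equal → NULL
vin=W49: mpg=28 vs 8: differ → 28
vin=W51: mpg=37 vs 8: differ → 37
vin=W53: mpg=55 vs 8: differ → 55
vin=W56: mpg=11 vs 8: differ → 11
vin=W73: mpg=32 vs 8: differ → 32
vin=W78: mpg=8 vs 8: equal → NULL
vin=W83: mpg=8 vs 8: equal → NULL
vin=W85: mpg=22 vs 8: differ → 22
vin=W94: mpg=56 vs 8: differ → 56
vin=W95: mpg=17 vs 8: differ → 17
vin=W97: mpg=29 vs 8: differ → 29
vin=W98: mpg=55 vs 8: differ → 55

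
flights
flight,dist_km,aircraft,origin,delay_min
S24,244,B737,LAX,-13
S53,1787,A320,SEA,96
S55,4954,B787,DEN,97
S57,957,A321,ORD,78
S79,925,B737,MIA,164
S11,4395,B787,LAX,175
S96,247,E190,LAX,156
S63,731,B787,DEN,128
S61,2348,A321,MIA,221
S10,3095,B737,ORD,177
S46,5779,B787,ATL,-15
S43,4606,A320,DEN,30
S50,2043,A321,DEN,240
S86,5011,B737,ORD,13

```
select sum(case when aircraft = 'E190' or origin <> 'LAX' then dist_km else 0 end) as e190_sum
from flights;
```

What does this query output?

32483

flight=S24: ✗
flight=S53: ✓ → 1787
flight=S55: ✓ → 4954
flight=S57: ✓ → 957
flight=S79: ✓ → 925
flight=S11: ✗
flight=S96: ✓ → 247
flight=S63: ✓ → 731
flight=S61: ✓ → 2348
flight=S10: ✓ → 3095
flight=S46: ✓ → 5779
flight=S43: ✓ → 4606
flight=S50: ✓ → 2043
flight=S86: ✓ → 5011
e190_sum = 1787 + 4954 + 957 + 925 + 247 + 731 + 2348 + 3095 + 5779 + 4606 + 2043 + 5011 = 32483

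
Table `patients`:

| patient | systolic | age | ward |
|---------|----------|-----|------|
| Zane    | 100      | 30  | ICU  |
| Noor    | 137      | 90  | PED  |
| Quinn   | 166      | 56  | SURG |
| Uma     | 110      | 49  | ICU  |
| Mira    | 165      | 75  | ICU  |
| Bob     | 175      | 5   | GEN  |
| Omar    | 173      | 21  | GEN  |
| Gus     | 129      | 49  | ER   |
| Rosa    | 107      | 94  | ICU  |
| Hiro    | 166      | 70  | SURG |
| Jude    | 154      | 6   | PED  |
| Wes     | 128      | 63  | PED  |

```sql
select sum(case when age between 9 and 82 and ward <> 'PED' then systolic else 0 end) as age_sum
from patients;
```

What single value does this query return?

patient=Zane: ✓ → 100
patient=Noor: ✗
patient=Quinn: ✓ → 166
patient=Uma: ✓ → 110
patient=Mira: ✓ → 165
patient=Bob: ✗
patient=Omar: ✓ → 173
patient=Gus: ✓ → 129
patient=Rosa: ✗
patient=Hiro: ✓ → 166
patient=Jude: ✗
patient=Wes: ✗
age_sum = 100 + 166 + 110 + 165 + 173 + 129 + 166 = 1009

1009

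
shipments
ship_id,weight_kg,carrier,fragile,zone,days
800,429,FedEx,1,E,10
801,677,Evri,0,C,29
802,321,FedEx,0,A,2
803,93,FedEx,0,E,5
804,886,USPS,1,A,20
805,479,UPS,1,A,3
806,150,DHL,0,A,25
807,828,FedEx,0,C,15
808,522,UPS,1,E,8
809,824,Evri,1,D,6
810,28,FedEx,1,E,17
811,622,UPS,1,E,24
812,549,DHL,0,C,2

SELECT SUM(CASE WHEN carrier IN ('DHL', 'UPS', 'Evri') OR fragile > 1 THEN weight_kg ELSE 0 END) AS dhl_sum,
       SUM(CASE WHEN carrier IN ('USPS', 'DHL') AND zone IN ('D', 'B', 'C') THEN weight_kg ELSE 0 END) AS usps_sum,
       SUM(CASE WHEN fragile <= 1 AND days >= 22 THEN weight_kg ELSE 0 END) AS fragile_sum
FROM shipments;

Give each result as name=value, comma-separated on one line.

dhl_sum=3823, usps_sum=549, fragile_sum=1449

[dhl_sum: carrier IN ('DHL', 'UPS', 'Evri') OR fragile > 1]
ship_id=800: ✗
ship_id=801: ✓ → 677
ship_id=802: ✗
ship_id=803: ✗
ship_id=804: ✗
ship_id=805: ✓ → 479
ship_id=806: ✓ → 150
ship_id=807: ✗
ship_id=808: ✓ → 522
ship_id=809: ✓ → 824
ship_id=810: ✗
ship_id=811: ✓ → 622
ship_id=812: ✓ → 549
dhl_sum = 677 + 479 + 150 + 522 + 824 + 622 + 549 = 3823
—
[usps_sum: carrier IN ('USPS', 'DHL') AND zone IN ('D', 'B', 'C')]
ship_id=800: ✗
ship_id=801: ✗
ship_id=802: ✗
ship_id=803: ✗
ship_id=804: ✗
ship_id=805: ✗
ship_id=806: ✗
ship_id=807: ✗
ship_id=808: ✗
ship_id=809: ✗
ship_id=810: ✗
ship_id=811: ✗
ship_id=812: ✓ → 549
usps_sum = 549
—
[fragile_sum: fragile <= 1 AND days >= 22]
ship_id=800: ✗
ship_id=801: ✓ → 677
ship_id=802: ✗
ship_id=803: ✗
ship_id=804: ✗
ship_id=805: ✗
ship_id=806: ✓ → 150
ship_id=807: ✗
ship_id=808: ✗
ship_id=809: ✗
ship_id=810: ✗
ship_id=811: ✓ → 622
ship_id=812: ✗
fragile_sum = 677 + 150 + 622 = 1449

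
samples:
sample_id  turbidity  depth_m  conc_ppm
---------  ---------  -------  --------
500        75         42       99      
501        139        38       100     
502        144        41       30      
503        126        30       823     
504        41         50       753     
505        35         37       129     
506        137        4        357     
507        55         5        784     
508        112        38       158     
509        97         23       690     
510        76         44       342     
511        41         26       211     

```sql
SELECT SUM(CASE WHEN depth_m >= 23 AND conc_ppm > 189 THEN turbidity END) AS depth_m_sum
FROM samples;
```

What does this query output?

sample_id=500: ✗
sample_id=501: ✗
sample_id=502: ✗
sample_id=503: ✓ → 126
sample_id=504: ✓ → 41
sample_id=505: ✗
sample_id=506: ✗
sample_id=507: ✗
sample_id=508: ✗
sample_id=509: ✓ → 97
sample_id=510: ✓ → 76
sample_id=511: ✓ → 41
depth_m_sum = 126 + 41 + 97 + 76 + 41 = 381

381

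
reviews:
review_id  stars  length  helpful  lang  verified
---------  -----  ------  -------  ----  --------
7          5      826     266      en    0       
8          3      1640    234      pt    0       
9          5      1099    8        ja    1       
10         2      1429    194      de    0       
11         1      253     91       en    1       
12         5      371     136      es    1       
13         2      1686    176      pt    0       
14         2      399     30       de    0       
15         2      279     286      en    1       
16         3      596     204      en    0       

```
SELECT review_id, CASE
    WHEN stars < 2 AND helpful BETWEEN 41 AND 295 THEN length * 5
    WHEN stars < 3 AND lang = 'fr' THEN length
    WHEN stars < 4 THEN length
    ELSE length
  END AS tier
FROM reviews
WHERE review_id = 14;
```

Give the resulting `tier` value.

review_id = 14: stars=2, length=399, helpful=30, lang=de, verified=0.
stars < 2 AND helpful BETWEEN 41 AND 295 → false
stars < 3 AND lang = 'fr' → false
stars < 4 → true → 399

399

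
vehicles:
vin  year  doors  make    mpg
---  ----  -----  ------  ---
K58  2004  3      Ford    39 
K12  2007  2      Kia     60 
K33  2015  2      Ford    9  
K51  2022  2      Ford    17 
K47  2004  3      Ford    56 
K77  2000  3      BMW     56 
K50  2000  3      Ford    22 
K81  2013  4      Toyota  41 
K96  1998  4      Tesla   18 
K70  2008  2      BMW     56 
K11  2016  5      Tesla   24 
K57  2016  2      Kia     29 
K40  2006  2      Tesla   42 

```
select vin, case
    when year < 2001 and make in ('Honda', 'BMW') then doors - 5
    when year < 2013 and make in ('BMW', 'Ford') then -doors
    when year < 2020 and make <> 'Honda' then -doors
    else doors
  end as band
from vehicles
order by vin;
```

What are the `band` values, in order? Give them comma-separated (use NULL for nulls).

-5, -2, -2, -2, -3, -3, 2, -2, -3, -2, -2, -4, -4

vin=K11: year < 2020 and make <> 'Honda' → -5
vin=K12: year < 2020 and make <> 'Honda' → -2
vin=K33: year < 2020 and make <> 'Honda' → -2
vin=K40: year < 2020 and make <> 'Honda' → -2
vin=K47: year < 2013 and make in ('BMW', 'Ford') → -3
vin=K50: year < 2013 and make in ('BMW', 'Ford') → -3
vin=K51: ELSE → 2
vin=K57: year < 2020 and make <> 'Honda' → -2
vin=K58: year < 2013 and make in ('BMW', 'Ford') → -3
vin=K70: year < 2013 and make in ('BMW', 'Ford') → -2
vin=K77: year < 2001 and make in ('Honda', 'BMW') → -2
vin=K81: year < 2020 and make <> 'Honda' → -4
vin=K96: year < 2020 and make <> 'Honda' → -4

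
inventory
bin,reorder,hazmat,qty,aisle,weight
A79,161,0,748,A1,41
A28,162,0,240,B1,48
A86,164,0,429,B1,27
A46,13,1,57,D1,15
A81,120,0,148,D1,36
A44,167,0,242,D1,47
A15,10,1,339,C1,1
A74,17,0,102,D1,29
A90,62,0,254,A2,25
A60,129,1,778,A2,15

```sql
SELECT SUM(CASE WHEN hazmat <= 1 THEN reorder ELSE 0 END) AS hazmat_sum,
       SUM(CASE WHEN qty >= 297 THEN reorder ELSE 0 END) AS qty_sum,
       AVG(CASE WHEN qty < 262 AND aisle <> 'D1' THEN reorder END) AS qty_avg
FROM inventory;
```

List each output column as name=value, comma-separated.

hazmat_sum=1005, qty_sum=464, qty_avg=112

[hazmat_sum: hazmat <= 1]
bin=A79: ✓ → 161
bin=A28: ✓ → 162
bin=A86: ✓ → 164
bin=A46: ✓ → 13
bin=A81: ✓ → 120
bin=A44: ✓ → 167
bin=A15: ✓ → 10
bin=A74: ✓ → 17
bin=A90: ✓ → 62
bin=A60: ✓ → 129
hazmat_sum = 161 + 162 + 164 + 13 + 120 + 167 + 10 + 17 + 62 + 129 = 1005
—
[qty_sum: qty >= 297]
bin=A79: ✓ → 161
bin=A28: ✗
bin=A86: ✓ → 164
bin=A46: ✗
bin=A81: ✗
bin=A44: ✗
bin=A15: ✓ → 10
bin=A74: ✗
bin=A90: ✗
bin=A60: ✓ → 129
qty_sum = 161 + 164 + 10 + 129 = 464
—
[qty_avg: qty < 262 AND aisle <> 'D1']
bin=A79: ✗
bin=A28: ✓ → 162
bin=A86: ✗
bin=A46: ✗
bin=A81: ✗
bin=A44: ✗
bin=A15: ✗
bin=A74: ✗
bin=A90: ✓ → 62
bin=A60: ✗
qty_avg = (162 + 62) / 2 = 112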